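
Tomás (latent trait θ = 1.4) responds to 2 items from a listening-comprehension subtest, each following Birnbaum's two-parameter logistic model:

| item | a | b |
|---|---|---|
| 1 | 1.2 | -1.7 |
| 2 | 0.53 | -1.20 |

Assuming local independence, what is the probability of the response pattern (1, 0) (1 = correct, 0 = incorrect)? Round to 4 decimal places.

P(θ) = 1 / (1 + exp(−a(θ − b)))
P_1 = 1/(1+e^{-3.7200}) = 0.9763
P_2 = 1/(1+e^{-1.3780}) = 0.7987
L = P_1 × (1−P_2) = 0.9763 × 0.2013 = 0.19657

0.1966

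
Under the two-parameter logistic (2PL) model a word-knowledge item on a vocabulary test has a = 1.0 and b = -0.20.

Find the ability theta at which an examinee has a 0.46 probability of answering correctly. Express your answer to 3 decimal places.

P(theta) = 1 / (1 + exp(−a(theta − b)))
logit = ln(0.4600/0.5400) = -0.1603
theta = b + logit/(a) = -0.20 + (-0.1603)/1.0000 = -0.3603

-0.360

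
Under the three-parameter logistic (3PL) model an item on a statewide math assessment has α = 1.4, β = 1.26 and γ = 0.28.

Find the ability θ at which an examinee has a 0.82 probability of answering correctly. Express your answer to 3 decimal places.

P(θ) = γ + (1 − γ) · 1 / (1 + exp(−α(θ − β)))
Remove guessing floor: (0.82 − 0.28)/(1 − 0.28) = 0.7500
logit = ln(0.7500/0.2500) = 1.0986
θ = β + logit/(α) = 1.26 + 1.0986/1.4000 = 2.0447

2.045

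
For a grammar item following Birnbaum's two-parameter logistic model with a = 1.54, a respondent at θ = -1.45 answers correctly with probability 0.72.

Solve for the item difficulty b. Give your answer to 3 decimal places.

P(θ) = 1 / (1 + exp(−a(θ − b)))
logit(0.72) = ln(0.72/0.28) = 0.9445
b = θ − logit/(a) = -1.45 − 0.9445/1.5400 = -2.0633

-2.063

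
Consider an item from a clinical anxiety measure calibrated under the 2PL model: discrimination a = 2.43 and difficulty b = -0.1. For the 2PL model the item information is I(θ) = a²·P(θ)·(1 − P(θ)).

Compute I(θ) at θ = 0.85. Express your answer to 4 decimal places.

0.4857

P = 1/(1+e^{-2.3085}) = 0.9096
P(1−P) = 0.9096 × 0.0904 = 0.0822
I = a² × P(1−P) = 2.43² × 0.0822 = 0.48565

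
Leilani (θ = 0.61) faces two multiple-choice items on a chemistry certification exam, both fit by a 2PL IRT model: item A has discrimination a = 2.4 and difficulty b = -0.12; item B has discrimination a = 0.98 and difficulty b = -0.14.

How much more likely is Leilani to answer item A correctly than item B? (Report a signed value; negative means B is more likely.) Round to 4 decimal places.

P(θ) = 1 / (1 + exp(−a(θ − b)))
P_A = 0.8522
P_B = 0.6759
P_A − P_B = 0.1763

0.1763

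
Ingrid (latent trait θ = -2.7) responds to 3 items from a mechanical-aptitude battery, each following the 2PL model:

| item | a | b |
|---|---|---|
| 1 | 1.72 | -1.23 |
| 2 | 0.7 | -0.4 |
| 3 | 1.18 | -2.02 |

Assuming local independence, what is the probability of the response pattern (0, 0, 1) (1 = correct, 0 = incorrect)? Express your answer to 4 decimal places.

P(θ) = 1 / (1 + exp(−a(θ − b)))
P_1 = 1/(1+e^{2.5284}) = 0.0739
P_2 = 1/(1+e^{1.6100}) = 0.1666
P_3 = 1/(1+e^{0.8024}) = 0.3095
L = (1−P_1) × (1−P_2) × P_3 = 0.9261 × 0.8334 × 0.3095 = 0.23889

0.2389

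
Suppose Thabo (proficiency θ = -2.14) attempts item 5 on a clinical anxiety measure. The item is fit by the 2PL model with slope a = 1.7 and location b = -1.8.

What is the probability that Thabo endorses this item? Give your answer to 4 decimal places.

P(θ) = 1 / (1 + exp(−a(θ − b)))
Exponent: 1.7 × (-2.14 − (-1.8)) = -0.5780
1/(1 + e^{0.5780}) = 0.3594

0.3594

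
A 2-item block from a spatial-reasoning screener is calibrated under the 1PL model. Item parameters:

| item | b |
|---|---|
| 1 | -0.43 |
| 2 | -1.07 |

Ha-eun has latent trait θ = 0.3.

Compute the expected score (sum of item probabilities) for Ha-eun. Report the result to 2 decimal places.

1.47

P(θ) = 1 / (1 + exp(−(θ − b)))
P_1 = 1/(1+e^{-0.7300}) = 0.6748
P_2 = 1/(1+e^{-1.3700}) = 0.7974
E[score] = 0.6748 + 0.7974 = 1.4722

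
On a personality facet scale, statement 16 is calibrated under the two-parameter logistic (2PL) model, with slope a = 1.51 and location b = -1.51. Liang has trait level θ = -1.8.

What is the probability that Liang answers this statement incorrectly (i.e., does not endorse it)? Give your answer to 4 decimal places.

0.6078

P(θ) = 1 / (1 + exp(−a(θ − b)))
Exponent: 1.51 × (-1.8 − (-1.51)) = -0.4379
1/(1 + e^{0.4379}) = 0.3922
P(incorrect) = 1 − 0.3922 = 0.6078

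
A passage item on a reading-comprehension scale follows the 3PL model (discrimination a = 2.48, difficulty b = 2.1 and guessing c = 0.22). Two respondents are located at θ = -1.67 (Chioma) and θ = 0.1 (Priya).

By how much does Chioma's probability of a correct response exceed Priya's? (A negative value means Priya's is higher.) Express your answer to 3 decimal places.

-0.005

P(θ) = c + (1 − c) · 1 / (1 + exp(−a(θ − b)))
P(Chioma) = 0.2201  [exponent -9.3496]
P(Priya) = 0.2254  [exponent -4.9600]
Difference = 0.2201 − 0.2254 = -0.0054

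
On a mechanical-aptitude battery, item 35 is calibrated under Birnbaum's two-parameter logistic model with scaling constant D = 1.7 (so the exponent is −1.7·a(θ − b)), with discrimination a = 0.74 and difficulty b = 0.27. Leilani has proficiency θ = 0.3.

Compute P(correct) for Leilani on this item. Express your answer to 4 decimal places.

P(θ) = 1 / (1 + exp(−D·a(θ − b)))
Exponent: 1.7 × 0.74 × (0.3 − 0.27) = 0.0377
1/(1 + e^{-0.0377}) = 0.5094
P = 0.5094

0.5094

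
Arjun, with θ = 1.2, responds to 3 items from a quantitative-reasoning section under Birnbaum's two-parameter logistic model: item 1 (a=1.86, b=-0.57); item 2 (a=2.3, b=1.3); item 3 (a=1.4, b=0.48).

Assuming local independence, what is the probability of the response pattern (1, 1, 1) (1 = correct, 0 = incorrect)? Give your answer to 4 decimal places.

P(θ) = 1 / (1 + exp(−a(θ − b)))
P_1 = 1/(1+e^{-3.2922}) = 0.9642
P_2 = 1/(1+e^{0.2300}) = 0.4428
P_3 = 1/(1+e^{-1.0080}) = 0.7326
L = P_1 × P_2 × P_3 = 0.9642 × 0.4428 × 0.7326 = 0.31275

0.3127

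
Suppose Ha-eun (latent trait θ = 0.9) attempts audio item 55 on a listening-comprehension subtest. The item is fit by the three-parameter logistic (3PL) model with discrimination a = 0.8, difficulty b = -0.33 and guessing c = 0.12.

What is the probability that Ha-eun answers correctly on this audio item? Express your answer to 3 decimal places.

0.761

P(θ) = c + (1 − c) · 1 / (1 + exp(−a(θ − b)))
Exponent: 0.8 × (0.9 − (-0.33)) = 0.9840
1/(1 + e^{-0.9840}) = 0.7279
P = 0.12 + 0.88 × 0.7279 = 0.7606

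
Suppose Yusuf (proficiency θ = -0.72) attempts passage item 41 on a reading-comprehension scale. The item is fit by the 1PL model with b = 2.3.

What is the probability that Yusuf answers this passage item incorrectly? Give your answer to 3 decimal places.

0.953

P(θ) = 1 / (1 + exp(−(θ − b)))
Exponent: (-0.72 − 2.3) = -3.0200
1/(1 + e^{3.0200}) = 0.0465
P = 0.0465
P(incorrect) = 1 − 0.0465 = 0.9535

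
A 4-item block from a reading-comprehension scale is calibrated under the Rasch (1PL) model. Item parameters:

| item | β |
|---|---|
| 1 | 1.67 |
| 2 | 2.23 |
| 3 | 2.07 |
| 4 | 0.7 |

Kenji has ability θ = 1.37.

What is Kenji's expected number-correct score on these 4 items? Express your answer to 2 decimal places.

P(θ) = 1 / (1 + exp(−(θ − β)))
P_1 = 1/(1+e^{0.3000}) = 0.4256
P_2 = 1/(1+e^{0.8600}) = 0.2973
P_3 = 1/(1+e^{0.7000}) = 0.3318
P_4 = 1/(1+e^{-0.6700}) = 0.6615
E[score] = 0.4256 + 0.2973 + 0.3318 + 0.6615 = 1.7162

1.72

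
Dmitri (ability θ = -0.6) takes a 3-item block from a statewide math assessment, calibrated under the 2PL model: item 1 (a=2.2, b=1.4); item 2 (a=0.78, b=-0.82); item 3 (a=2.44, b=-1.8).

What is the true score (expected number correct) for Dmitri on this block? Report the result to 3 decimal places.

1.504

P(θ) = 1 / (1 + exp(−a(θ − b)))
P_1 = 1/(1+e^{4.4000}) = 0.0121
P_2 = 1/(1+e^{-0.1716}) = 0.5428
P_3 = 1/(1+e^{-2.9280}) = 0.9492
E[score] = 0.0121 + 0.5428 + 0.9492 = 1.5041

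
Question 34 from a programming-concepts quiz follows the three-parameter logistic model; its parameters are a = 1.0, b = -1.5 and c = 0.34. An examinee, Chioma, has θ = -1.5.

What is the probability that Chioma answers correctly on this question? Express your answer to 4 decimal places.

P(θ) = c + (1 − c) · 1 / (1 + exp(−a(θ − b)))
Exponent: 1.0 × (-1.5 − (-1.5)) = 0.0000
1/(1 + e^{0.0000}) = 0.5000
P = 0.34 + 0.66 × 0.5000 = 0.6700

0.6700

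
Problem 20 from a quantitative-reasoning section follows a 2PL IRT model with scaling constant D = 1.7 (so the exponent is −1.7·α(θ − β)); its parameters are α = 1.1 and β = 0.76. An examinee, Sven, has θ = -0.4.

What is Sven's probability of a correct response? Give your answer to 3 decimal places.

P(θ) = 1 / (1 + exp(−D·α(θ − β)))
Exponent: 1.7 × 1.1 × (-0.4 − 0.76) = -2.1692
1/(1 + e^{2.1692}) = 0.1026
P = 0.1026

0.103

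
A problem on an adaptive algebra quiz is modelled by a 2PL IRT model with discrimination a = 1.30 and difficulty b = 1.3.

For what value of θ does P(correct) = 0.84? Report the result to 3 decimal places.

2.576

P(θ) = 1 / (1 + exp(−a(θ − b)))
logit = ln(0.8400/0.1600) = 1.6582
θ = b + logit/(a) = 1.3 + 1.6582/1.3000 = 2.5756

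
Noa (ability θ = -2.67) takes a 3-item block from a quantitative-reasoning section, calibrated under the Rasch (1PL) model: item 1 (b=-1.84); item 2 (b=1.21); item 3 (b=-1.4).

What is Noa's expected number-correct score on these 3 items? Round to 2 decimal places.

0.54

P(θ) = 1 / (1 + exp(−(θ − b)))
P_1 = 1/(1+e^{0.8300}) = 0.3036
P_2 = 1/(1+e^{3.8800}) = 0.0202
P_3 = 1/(1+e^{1.2700}) = 0.2193
E[score] = 0.3036 + 0.0202 + 0.2193 = 0.5431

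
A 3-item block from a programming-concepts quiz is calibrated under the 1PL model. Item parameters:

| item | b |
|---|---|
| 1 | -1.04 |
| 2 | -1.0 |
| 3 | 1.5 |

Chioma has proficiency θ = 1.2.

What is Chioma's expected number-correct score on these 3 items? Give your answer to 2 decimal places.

2.23

P(θ) = 1 / (1 + exp(−(θ − b)))
P_1 = 1/(1+e^{-2.2400}) = 0.9038
P_2 = 1/(1+e^{-2.2000}) = 0.9002
P_3 = 1/(1+e^{0.3000}) = 0.4256
E[score] = 0.9038 + 0.9002 + 0.4256 = 2.2296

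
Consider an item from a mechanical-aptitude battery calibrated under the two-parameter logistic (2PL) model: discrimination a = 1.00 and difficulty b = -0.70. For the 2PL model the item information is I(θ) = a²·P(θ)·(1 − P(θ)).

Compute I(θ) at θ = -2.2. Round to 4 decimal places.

P = 1/(1+e^{1.5000}) = 0.1824
P(1−P) = 0.1824 × 0.8176 = 0.1491
I = a² × P(1−P) = 1.00² × 0.1491 = 0.14915

0.1491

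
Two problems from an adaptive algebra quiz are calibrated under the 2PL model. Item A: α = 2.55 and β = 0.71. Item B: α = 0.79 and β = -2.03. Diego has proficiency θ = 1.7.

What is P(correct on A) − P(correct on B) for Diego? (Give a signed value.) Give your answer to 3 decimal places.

-0.024

P(θ) = 1 / (1 + exp(−α(θ − β)))
P_A = 0.9258
P_B = 0.9501
P_A − P_B = -0.0243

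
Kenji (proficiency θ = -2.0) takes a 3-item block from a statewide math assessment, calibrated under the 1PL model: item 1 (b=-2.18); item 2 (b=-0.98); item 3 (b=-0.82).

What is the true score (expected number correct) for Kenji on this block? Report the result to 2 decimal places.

1.04

P(θ) = 1 / (1 + exp(−(θ − b)))
P_1 = 1/(1+e^{-0.1800}) = 0.5449
P_2 = 1/(1+e^{1.0200}) = 0.2650
P_3 = 1/(1+e^{1.1800}) = 0.2351
E[score] = 0.5449 + 0.2650 + 0.2351 = 1.0450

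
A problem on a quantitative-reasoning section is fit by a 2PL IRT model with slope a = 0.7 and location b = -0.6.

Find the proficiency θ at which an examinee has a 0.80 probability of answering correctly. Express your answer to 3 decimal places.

P(θ) = 1 / (1 + exp(−a(θ − b)))
logit = ln(0.8000/0.2000) = 1.3863
θ = b + logit/(a) = -0.6 + 1.3863/0.7000 = 1.3804

1.380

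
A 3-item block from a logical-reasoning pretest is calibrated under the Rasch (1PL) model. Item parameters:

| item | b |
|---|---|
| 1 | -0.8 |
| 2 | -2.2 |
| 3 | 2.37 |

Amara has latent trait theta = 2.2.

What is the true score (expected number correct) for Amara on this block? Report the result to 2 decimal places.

P(theta) = 1 / (1 + exp(−(theta − b)))
P_1 = 1/(1+e^{-3.0000}) = 0.9526
P_2 = 1/(1+e^{-4.4000}) = 0.9879
P_3 = 1/(1+e^{0.1700}) = 0.4576
E[score] = 0.9526 + 0.9879 + 0.4576 = 2.3980

2.40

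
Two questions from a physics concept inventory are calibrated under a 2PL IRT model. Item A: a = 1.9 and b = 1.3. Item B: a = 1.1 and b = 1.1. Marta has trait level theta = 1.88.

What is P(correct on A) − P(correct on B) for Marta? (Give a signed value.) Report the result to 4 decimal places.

0.0484

P(theta) = 1 / (1 + exp(−a(theta − b)))
P_A = 0.7506
P_B = 0.7022
P_A − P_B = 0.0484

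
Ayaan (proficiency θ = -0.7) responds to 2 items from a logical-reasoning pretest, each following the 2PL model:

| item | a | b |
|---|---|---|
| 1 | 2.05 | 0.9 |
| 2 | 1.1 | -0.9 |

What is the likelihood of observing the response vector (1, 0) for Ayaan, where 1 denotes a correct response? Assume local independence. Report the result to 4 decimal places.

0.0161

P(θ) = 1 / (1 + exp(−a(θ − b)))
P_1 = 1/(1+e^{3.2800}) = 0.0363
P_2 = 1/(1+e^{-0.2200}) = 0.5548
L = P_1 × (1−P_2) = 0.0363 × 0.4452 = 0.01615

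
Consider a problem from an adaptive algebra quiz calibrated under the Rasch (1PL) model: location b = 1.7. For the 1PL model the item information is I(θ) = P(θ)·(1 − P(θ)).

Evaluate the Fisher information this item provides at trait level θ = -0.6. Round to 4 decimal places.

0.0828

P = 1/(1+e^{2.3000}) = 0.0911
P(1−P) = 0.0911 × 0.9089 = 0.0828
I = P(1−P) = 0.08282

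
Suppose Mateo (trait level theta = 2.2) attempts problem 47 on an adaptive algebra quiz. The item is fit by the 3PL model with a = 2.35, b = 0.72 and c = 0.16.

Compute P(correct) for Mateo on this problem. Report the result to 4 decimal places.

0.9748

P(theta) = c + (1 − c) · 1 / (1 + exp(−a(theta − b)))
Exponent: 2.35 × (2.2 − 0.72) = 3.4780
1/(1 + e^{-3.4780}) = 0.9701
P = 0.16 + 0.84 × 0.9701 = 0.9748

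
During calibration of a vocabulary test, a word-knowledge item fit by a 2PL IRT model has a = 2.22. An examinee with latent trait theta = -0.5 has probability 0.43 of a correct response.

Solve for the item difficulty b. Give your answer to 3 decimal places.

P(theta) = 1 / (1 + exp(−a(theta − b)))
logit(0.43) = ln(0.43/0.57) = -0.2819
b = theta − logit/(a) = -0.5 − (-0.2819)/2.2200 = -0.3730

-0.373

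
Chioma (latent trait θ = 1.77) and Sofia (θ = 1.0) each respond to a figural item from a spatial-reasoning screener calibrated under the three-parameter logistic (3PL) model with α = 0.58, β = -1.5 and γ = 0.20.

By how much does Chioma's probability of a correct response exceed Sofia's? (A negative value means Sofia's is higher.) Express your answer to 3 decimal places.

P(θ) = γ + (1 − γ) · 1 / (1 + exp(−α(θ − β)))
P(Chioma) = 0.8956  [exponent 1.8966]
P(Sofia) = 0.8480  [exponent 1.4500]
Difference = 0.8956 − 0.8480 = 0.0476

0.048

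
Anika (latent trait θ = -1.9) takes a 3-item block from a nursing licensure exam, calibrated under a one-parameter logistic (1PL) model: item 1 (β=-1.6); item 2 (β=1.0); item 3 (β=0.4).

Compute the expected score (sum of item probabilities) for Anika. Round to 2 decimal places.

P(θ) = 1 / (1 + exp(−(θ − β)))
P_1 = 1/(1+e^{0.3000}) = 0.4256
P_2 = 1/(1+e^{2.9000}) = 0.0522
P_3 = 1/(1+e^{2.3000}) = 0.0911
E[score] = 0.4256 + 0.0522 + 0.0911 = 0.5688

0.57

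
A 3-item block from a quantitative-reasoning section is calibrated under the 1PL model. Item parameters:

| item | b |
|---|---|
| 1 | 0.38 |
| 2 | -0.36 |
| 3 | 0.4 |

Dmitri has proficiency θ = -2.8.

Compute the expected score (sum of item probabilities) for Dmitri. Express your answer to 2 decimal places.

P(θ) = 1 / (1 + exp(−(θ − b)))
P_1 = 1/(1+e^{3.1800}) = 0.0399
P_2 = 1/(1+e^{2.4400}) = 0.0802
P_3 = 1/(1+e^{3.2000}) = 0.0392
E[score] = 0.0399 + 0.0802 + 0.0392 = 0.1593

0.16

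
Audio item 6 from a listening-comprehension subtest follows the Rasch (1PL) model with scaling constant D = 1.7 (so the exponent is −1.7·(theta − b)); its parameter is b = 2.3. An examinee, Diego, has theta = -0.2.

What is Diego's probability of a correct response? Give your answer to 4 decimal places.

0.0141

P(theta) = 1 / (1 + exp(−D·(theta − b)))
Exponent: 1.7 × (-0.2 − 2.3) = -4.2500
1/(1 + e^{4.2500}) = 0.0141
P = 0.0141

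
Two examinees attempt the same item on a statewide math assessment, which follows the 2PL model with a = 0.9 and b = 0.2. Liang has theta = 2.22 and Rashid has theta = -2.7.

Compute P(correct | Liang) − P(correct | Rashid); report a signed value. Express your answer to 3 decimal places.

P(theta) = 1 / (1 + exp(−a(theta − b)))
P(Liang) = 0.8603  [exponent 1.8180]
P(Rashid) = 0.0685  [exponent -2.6100]
Difference = 0.8603 − 0.0685 = 0.7918

0.792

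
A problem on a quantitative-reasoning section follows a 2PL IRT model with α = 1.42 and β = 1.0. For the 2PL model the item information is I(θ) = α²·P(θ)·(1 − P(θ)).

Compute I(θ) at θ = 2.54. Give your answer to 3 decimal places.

P = 1/(1+e^{-2.1868}) = 0.8991
P(1−P) = 0.8991 × 0.1009 = 0.0908
I = α² × P(1−P) = 1.42² × 0.0908 = 0.18299

0.183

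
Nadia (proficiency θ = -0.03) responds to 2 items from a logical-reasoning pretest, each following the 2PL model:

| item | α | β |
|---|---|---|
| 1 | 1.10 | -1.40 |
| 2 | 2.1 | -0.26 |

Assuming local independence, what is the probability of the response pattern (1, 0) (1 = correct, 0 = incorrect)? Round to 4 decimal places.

0.3123

P(θ) = 1 / (1 + exp(−α(θ − β)))
P_1 = 1/(1+e^{-1.5070}) = 0.8186
P_2 = 1/(1+e^{-0.4830}) = 0.6185
L = P_1 × (1−P_2) = 0.8186 × 0.3815 = 0.31234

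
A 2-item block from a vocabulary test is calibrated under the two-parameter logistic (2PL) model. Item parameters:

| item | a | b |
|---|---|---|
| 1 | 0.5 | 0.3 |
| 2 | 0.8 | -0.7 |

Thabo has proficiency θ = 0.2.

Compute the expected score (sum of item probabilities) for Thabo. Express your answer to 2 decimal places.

1.16

P(θ) = 1 / (1 + exp(−a(θ − b)))
P_1 = 1/(1+e^{0.0500}) = 0.4875
P_2 = 1/(1+e^{-0.7200}) = 0.6726
E[score] = 0.4875 + 0.6726 = 1.1601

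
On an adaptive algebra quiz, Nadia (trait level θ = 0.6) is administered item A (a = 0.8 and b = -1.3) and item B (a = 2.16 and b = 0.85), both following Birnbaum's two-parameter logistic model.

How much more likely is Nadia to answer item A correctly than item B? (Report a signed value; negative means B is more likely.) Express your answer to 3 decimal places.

P(θ) = 1 / (1 + exp(−a(θ − b)))
P_A = 0.8205
P_B = 0.3682
P_A − P_B = 0.4524

0.452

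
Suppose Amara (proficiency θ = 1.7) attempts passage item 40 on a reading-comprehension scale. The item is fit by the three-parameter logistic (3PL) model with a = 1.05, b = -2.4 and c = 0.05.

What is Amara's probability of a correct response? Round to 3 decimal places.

0.987

P(θ) = c + (1 − c) · 1 / (1 + exp(−a(θ − b)))
Exponent: 1.05 × (1.7 − (-2.4)) = 4.3050
1/(1 + e^{-4.3050}) = 0.9867
P = 0.05 + 0.95 × 0.9867 = 0.9873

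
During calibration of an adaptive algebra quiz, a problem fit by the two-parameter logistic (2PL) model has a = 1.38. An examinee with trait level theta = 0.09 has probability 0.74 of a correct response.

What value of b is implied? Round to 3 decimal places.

P(theta) = 1 / (1 + exp(−a(theta − b)))
logit(0.74) = ln(0.74/0.26) = 1.0460
b = theta − logit/(a) = 0.09 − 1.0460/1.3800 = -0.6679

-0.668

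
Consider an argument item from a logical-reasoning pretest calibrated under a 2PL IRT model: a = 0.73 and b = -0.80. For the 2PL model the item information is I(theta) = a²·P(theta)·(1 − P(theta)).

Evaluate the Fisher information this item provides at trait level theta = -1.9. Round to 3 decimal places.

0.114

P = 1/(1+e^{0.8030}) = 0.3094
P(1−P) = 0.3094 × 0.6906 = 0.2137
I = a² × P(1−P) = 0.73² × 0.2137 = 0.11386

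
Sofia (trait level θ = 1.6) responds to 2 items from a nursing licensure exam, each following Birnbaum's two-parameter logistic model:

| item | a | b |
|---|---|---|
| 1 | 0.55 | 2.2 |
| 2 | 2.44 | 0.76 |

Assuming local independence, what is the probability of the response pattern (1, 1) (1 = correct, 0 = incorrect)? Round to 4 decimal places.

P(θ) = 1 / (1 + exp(−a(θ − b)))
P_1 = 1/(1+e^{0.3300}) = 0.4182
P_2 = 1/(1+e^{-2.0496}) = 0.8859
L = P_1 × P_2 = 0.4182 × 0.8859 = 0.37052

0.3705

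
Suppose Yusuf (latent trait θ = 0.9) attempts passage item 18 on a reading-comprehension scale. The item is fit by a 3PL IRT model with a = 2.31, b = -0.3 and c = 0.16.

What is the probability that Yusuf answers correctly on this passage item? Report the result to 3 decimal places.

P(θ) = c + (1 − c) · 1 / (1 + exp(−a(θ − b)))
Exponent: 2.31 × (0.9 − (-0.3)) = 2.7720
1/(1 + e^{-2.7720}) = 0.9411
P = 0.16 + 0.84 × 0.9411 = 0.9506

0.951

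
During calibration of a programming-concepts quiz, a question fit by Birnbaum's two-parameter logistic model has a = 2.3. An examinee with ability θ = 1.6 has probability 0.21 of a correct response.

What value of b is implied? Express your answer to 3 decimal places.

P(θ) = 1 / (1 + exp(−a(θ − b)))
logit(0.21) = ln(0.21/0.79) = -1.3249
b = θ − logit/(a) = 1.6 − (-1.3249)/2.3000 = 2.1761

2.176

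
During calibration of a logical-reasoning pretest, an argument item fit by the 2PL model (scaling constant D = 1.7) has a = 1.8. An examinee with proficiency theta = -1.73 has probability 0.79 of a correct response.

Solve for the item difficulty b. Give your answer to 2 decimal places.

-2.16

P(theta) = 1 / (1 + exp(−D·a(theta − b)))
logit(0.79) = ln(0.79/0.21) = 1.3249
b = theta − logit/(1.7·a) = -1.73 − 1.3249/3.0600 = -2.1630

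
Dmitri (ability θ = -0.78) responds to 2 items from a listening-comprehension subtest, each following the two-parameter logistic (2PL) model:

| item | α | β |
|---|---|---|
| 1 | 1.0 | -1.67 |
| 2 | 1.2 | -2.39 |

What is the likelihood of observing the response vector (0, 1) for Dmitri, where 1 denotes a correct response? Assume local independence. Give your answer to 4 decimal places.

0.2543

P(θ) = 1 / (1 + exp(−α(θ − β)))
P_1 = 1/(1+e^{-0.8900}) = 0.7089
P_2 = 1/(1+e^{-1.9320}) = 0.8735
L = (1−P_1) × P_2 = 0.2911 × 0.8735 = 0.25428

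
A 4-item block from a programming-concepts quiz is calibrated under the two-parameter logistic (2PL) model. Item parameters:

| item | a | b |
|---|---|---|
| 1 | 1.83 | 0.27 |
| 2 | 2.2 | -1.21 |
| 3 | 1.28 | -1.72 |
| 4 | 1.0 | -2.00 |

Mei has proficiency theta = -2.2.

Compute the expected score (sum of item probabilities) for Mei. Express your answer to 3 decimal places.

0.914

P(theta) = 1 / (1 + exp(−a(theta − b)))
P_1 = 1/(1+e^{4.5201}) = 0.0108
P_2 = 1/(1+e^{2.1780}) = 0.1017
P_3 = 1/(1+e^{0.6144}) = 0.3511
P_4 = 1/(1+e^{0.2000}) = 0.4502
E[score] = 0.0108 + 0.1017 + 0.3511 + 0.4502 = 0.9137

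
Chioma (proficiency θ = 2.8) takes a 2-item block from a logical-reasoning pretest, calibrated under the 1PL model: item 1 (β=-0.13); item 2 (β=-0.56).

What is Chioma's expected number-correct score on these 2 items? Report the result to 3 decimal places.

P(θ) = 1 / (1 + exp(−(θ − β)))
P_1 = 1/(1+e^{-2.9300}) = 0.9493
P_2 = 1/(1+e^{-3.3600}) = 0.9664
E[score] = 0.9493 + 0.9664 = 1.9157

1.916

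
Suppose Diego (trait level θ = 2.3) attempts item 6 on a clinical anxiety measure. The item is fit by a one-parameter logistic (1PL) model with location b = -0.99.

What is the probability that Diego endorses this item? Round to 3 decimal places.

0.964

P(θ) = 1 / (1 + exp(−(θ − b)))
Exponent: (2.3 − (-0.99)) = 3.2900
1/(1 + e^{-3.2900}) = 0.9641
P = 0.9641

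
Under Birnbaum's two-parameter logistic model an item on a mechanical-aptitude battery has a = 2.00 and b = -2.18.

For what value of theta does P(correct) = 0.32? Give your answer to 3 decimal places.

P(theta) = 1 / (1 + exp(−a(theta − b)))
logit = ln(0.3200/0.6800) = -0.7538
theta = b + logit/(a) = -2.18 + (-0.7538)/2.0000 = -2.5569

-2.557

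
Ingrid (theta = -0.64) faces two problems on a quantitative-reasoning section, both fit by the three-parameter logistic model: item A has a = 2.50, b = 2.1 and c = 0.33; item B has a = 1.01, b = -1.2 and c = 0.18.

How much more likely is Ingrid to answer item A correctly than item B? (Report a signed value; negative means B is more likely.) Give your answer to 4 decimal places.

-0.3722

P(theta) = c + (1 − c) · 1 / (1 + exp(−a(theta − b)))
P_A = 0.3307
P_B = 0.7030
P_A − P_B = -0.3722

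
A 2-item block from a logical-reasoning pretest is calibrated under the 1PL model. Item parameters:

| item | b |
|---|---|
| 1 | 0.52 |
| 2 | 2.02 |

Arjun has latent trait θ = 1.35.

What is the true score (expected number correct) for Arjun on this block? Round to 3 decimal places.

P(θ) = 1 / (1 + exp(−(θ − b)))
P_1 = 1/(1+e^{-0.8300}) = 0.6964
P_2 = 1/(1+e^{0.6700}) = 0.3385
E[score] = 0.6964 + 0.3385 = 1.0349

1.035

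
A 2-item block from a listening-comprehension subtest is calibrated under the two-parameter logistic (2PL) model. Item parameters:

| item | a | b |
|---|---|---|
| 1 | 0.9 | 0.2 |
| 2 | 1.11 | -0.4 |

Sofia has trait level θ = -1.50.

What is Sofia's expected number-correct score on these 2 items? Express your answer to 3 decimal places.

0.406

P(θ) = 1 / (1 + exp(−a(θ − b)))
P_1 = 1/(1+e^{1.5300}) = 0.1780
P_2 = 1/(1+e^{1.2210}) = 0.2278
E[score] = 0.1780 + 0.2278 = 0.4058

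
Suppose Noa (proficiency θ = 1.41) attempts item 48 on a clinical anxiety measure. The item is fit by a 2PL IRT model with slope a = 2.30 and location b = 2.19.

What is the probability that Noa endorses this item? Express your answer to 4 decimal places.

P(θ) = 1 / (1 + exp(−a(θ − b)))
Exponent: 2.30 × (1.41 − 2.19) = -1.7940
1/(1 + e^{1.7940}) = 0.1426

0.1426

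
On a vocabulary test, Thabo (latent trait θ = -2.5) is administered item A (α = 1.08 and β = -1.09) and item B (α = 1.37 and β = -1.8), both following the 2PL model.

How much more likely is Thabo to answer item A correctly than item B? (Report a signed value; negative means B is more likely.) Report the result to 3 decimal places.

-0.098

P(θ) = 1 / (1 + exp(−α(θ − β)))
P_A = 0.1790
P_B = 0.2771
P_A − P_B = -0.0980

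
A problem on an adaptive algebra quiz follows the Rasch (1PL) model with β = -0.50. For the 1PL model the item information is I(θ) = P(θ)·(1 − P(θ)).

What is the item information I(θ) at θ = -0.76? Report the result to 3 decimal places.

P = 1/(1+e^{0.2600}) = 0.4354
P(1−P) = 0.4354 × 0.5646 = 0.2458
I = P(1−P) = 0.24582

0.246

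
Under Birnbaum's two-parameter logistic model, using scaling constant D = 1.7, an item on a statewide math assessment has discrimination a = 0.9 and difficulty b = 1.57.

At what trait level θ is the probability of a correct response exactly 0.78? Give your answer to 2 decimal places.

P(θ) = 1 / (1 + exp(−D·a(θ − b)))
logit = ln(0.7800/0.2200) = 1.2657
θ = b + logit/(1.7·a) = 1.57 + 1.2657/1.5300 = 2.3972

2.40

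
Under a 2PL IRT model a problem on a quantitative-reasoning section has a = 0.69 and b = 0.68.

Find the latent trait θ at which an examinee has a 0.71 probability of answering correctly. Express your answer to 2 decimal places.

P(θ) = 1 / (1 + exp(−a(θ − b)))
logit = ln(0.7100/0.2900) = 0.8954
θ = b + logit/(a) = 0.68 + 0.8954/0.6900 = 1.9777

1.98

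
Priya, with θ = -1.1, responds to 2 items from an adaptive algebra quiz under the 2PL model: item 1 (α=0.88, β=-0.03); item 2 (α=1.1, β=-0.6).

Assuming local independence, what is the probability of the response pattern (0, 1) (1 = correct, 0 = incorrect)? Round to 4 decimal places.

0.2632

P(θ) = 1 / (1 + exp(−α(θ − β)))
P_1 = 1/(1+e^{0.9416}) = 0.2806
P_2 = 1/(1+e^{0.5500}) = 0.3659
L = (1−P_1) × P_2 = 0.7194 × 0.3659 = 0.26321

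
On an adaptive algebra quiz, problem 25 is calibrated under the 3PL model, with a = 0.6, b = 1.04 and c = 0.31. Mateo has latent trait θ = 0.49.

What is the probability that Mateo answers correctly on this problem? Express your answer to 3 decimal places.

P(θ) = c + (1 − c) · 1 / (1 + exp(−a(θ − b)))
Exponent: 0.6 × (0.49 − 1.04) = -0.3300
1/(1 + e^{0.3300}) = 0.4182
P = 0.31 + 0.69 × 0.4182 = 0.5986

0.599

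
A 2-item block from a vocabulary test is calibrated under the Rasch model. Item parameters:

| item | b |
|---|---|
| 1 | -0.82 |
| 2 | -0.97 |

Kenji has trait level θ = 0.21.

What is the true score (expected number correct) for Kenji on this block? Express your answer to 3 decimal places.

P(θ) = 1 / (1 + exp(−(θ − b)))
P_1 = 1/(1+e^{-1.0300}) = 0.7369
P_2 = 1/(1+e^{-1.1800}) = 0.7649
E[score] = 0.7369 + 0.7649 = 1.5019

1.502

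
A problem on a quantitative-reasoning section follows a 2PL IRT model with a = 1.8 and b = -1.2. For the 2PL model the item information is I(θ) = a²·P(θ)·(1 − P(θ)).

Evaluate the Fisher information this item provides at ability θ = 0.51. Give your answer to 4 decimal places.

0.1364

P = 1/(1+e^{-3.0780}) = 0.9560
P(1−P) = 0.9560 × 0.0440 = 0.0421
I = a² × P(1−P) = 1.8² × 0.0421 = 0.13636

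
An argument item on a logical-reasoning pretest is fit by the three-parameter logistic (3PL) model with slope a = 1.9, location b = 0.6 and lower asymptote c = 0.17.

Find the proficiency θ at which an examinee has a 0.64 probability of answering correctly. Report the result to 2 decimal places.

P(θ) = c + (1 − c) · 1 / (1 + exp(−a(θ − b)))
Remove guessing floor: (0.64 − 0.17)/(1 − 0.17) = 0.5663
logit = ln(0.5663/0.4337) = 0.2666
θ = b + logit/(a) = 0.6 + 0.2666/1.9000 = 0.7403

0.74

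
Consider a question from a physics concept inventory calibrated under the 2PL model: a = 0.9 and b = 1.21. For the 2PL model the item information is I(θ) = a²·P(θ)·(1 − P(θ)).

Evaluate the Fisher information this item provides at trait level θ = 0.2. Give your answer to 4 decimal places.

P = 1/(1+e^{0.9090}) = 0.2872
P(1−P) = 0.2872 × 0.7128 = 0.2047
I = a² × P(1−P) = 0.9² × 0.2047 = 0.16582

0.1658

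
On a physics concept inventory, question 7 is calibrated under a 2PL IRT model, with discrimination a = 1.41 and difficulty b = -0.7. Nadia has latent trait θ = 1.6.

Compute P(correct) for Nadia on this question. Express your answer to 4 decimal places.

P(θ) = 1 / (1 + exp(−a(θ − b)))
Exponent: 1.41 × (1.6 − (-0.7)) = 3.2430
1/(1 + e^{-3.2430}) = 0.9624

0.9624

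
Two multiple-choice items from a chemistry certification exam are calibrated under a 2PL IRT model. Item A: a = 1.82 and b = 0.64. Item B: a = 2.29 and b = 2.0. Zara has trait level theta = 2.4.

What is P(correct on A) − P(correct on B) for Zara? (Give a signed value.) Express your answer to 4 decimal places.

0.2467

P(theta) = 1 / (1 + exp(−a(theta − b)))
P_A = 0.9610
P_B = 0.7142
P_A − P_B = 0.2467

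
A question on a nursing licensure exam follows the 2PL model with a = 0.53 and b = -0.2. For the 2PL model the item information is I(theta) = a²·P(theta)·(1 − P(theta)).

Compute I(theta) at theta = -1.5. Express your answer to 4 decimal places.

P = 1/(1+e^{0.6890}) = 0.3343
P(1−P) = 0.3343 × 0.6657 = 0.2225
I = a² × P(1−P) = 0.53² × 0.2225 = 0.06251

0.0625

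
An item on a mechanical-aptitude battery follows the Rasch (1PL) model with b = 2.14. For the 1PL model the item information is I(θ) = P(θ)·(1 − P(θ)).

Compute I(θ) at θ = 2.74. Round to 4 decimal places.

0.2288

P = 1/(1+e^{-0.6000}) = 0.6457
P(1−P) = 0.6457 × 0.3543 = 0.2288
I = P(1−P) = 0.22878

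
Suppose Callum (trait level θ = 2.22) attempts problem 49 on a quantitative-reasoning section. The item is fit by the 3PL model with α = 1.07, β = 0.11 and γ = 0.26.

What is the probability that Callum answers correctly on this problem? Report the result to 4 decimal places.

0.9299

P(θ) = γ + (1 − γ) · 1 / (1 + exp(−α(θ − β)))
Exponent: 1.07 × (2.22 − 0.11) = 2.2577
1/(1 + e^{-2.2577}) = 0.9053
P = 0.26 + 0.74 × 0.9053 = 0.9299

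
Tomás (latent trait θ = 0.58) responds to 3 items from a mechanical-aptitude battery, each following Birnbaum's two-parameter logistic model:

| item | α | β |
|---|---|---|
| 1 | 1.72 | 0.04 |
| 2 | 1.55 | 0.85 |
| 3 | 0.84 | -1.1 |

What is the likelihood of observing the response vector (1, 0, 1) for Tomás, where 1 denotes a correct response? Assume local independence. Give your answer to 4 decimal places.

P(θ) = 1 / (1 + exp(−α(θ − β)))
P_1 = 1/(1+e^{-0.9288}) = 0.7168
P_2 = 1/(1+e^{0.4185}) = 0.3969
P_3 = 1/(1+e^{-1.4112}) = 0.8040
L = P_1 × (1−P_2) × P_3 = 0.7168 × 0.6031 × 0.8040 = 0.34758

0.3476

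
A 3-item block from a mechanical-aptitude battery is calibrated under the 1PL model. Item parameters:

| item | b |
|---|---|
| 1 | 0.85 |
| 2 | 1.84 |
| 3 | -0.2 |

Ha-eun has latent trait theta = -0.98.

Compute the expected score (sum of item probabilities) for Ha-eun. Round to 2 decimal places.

0.51

P(theta) = 1 / (1 + exp(−(theta − b)))
P_1 = 1/(1+e^{1.8300}) = 0.1382
P_2 = 1/(1+e^{2.8200}) = 0.0563
P_3 = 1/(1+e^{0.7800}) = 0.3143
E[score] = 0.1382 + 0.0563 + 0.3143 = 0.5088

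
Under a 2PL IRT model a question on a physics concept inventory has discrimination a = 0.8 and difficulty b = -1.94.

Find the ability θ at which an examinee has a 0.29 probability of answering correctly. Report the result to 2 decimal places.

-3.06

P(θ) = 1 / (1 + exp(−a(θ − b)))
logit = ln(0.2900/0.7100) = -0.8954
θ = b + logit/(a) = -1.94 + (-0.8954)/0.8000 = -3.0592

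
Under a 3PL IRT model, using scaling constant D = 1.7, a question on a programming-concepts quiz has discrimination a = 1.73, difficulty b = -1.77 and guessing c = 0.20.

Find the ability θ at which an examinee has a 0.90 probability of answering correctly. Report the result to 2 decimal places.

P(θ) = c + (1 − c) · 1 / (1 + exp(−D·a(θ − b)))
Remove guessing floor: (0.90 − 0.20)/(1 − 0.20) = 0.8750
logit = ln(0.8750/0.1250) = 1.9459
θ = b + logit/(1.7·a) = -1.77 + 1.9459/2.9410 = -1.1084

-1.11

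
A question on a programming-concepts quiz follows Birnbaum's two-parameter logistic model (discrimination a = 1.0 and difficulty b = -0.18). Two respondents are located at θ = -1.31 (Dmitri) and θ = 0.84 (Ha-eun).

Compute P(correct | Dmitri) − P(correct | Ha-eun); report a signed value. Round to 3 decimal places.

-0.491

P(θ) = 1 / (1 + exp(−a(θ − b)))
P(Dmitri) = 0.2442  [exponent -1.1300]
P(Ha-eun) = 0.7350  [exponent 1.0200]
Difference = 0.2442 − 0.7350 = -0.4908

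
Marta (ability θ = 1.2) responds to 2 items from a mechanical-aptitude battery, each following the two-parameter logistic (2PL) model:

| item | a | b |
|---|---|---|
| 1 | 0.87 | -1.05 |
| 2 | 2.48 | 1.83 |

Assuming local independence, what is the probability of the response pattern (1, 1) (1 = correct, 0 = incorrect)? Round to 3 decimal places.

0.152

P(θ) = 1 / (1 + exp(−a(θ − b)))
P_1 = 1/(1+e^{-1.9575}) = 0.8763
P_2 = 1/(1+e^{1.5624}) = 0.1733
L = P_1 × P_2 = 0.8763 × 0.1733 = 0.15186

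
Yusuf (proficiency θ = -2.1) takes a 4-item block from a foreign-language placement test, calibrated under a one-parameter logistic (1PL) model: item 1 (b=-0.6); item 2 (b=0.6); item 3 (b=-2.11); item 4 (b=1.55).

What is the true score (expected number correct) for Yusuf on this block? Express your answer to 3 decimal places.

P(θ) = 1 / (1 + exp(−(θ − b)))
P_1 = 1/(1+e^{1.5000}) = 0.1824
P_2 = 1/(1+e^{2.7000}) = 0.0630
P_3 = 1/(1+e^{-0.0100}) = 0.5025
P_4 = 1/(1+e^{3.6500}) = 0.0253
E[score] = 0.1824 + 0.0630 + 0.5025 + 0.0253 = 0.7732

0.773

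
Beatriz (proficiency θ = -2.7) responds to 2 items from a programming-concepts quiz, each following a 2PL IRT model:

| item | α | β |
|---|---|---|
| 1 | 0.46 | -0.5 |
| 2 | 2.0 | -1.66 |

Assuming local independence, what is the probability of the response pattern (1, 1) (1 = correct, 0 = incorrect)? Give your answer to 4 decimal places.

P(θ) = 1 / (1 + exp(−α(θ − β)))
P_1 = 1/(1+e^{1.0120}) = 0.2666
P_2 = 1/(1+e^{2.0800}) = 0.1111
L = P_1 × P_2 = 0.2666 × 0.1111 = 0.02961

0.0296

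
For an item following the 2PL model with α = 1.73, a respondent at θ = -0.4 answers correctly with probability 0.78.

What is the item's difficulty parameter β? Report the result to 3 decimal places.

P(θ) = 1 / (1 + exp(−α(θ − β)))
logit(0.78) = ln(0.78/0.22) = 1.2657
β = θ − logit/(α) = -0.4 − 1.2657/1.7300 = -1.1316

-1.132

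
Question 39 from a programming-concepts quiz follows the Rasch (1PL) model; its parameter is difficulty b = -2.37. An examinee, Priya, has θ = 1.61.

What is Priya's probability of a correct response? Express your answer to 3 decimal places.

0.982

P(θ) = 1 / (1 + exp(−(θ − b)))
Exponent: (1.61 − (-2.37)) = 3.9800
1/(1 + e^{-3.9800}) = 0.9817
P = 0.9817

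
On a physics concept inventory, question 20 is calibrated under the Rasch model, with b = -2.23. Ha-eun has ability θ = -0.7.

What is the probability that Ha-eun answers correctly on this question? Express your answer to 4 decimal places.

0.8220

P(θ) = 1 / (1 + exp(−(θ − b)))
Exponent: (-0.7 − (-2.23)) = 1.5300
1/(1 + e^{-1.5300}) = 0.8220
P = 0.8220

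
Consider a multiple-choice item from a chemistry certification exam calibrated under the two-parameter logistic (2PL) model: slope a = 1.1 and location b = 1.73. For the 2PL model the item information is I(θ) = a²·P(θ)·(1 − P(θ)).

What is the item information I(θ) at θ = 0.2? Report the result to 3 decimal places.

0.160

P = 1/(1+e^{1.6830}) = 0.1567
P(1−P) = 0.1567 × 0.8433 = 0.1321
I = a² × P(1−P) = 1.1² × 0.1321 = 0.15989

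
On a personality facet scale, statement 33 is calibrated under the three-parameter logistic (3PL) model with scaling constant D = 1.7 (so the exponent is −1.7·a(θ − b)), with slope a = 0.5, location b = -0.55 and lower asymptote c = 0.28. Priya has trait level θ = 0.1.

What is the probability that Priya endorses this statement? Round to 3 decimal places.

P(θ) = c + (1 − c) · 1 / (1 + exp(−D·a(θ − b)))
Exponent: 1.7 × 0.5 × (0.1 − (-0.55)) = 0.5525
1/(1 + e^{-0.5525}) = 0.6347
P = 0.28 + 0.72 × 0.6347 = 0.7370

0.737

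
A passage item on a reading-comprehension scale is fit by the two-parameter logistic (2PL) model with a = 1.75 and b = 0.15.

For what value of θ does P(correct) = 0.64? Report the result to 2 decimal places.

0.48

P(θ) = 1 / (1 + exp(−a(θ − b)))
logit = ln(0.6400/0.3600) = 0.5754
θ = b + logit/(a) = 0.15 + 0.5754/1.7500 = 0.4788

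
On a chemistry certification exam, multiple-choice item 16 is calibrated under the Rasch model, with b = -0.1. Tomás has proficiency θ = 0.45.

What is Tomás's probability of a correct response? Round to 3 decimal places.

0.634

P(θ) = 1 / (1 + exp(−(θ − b)))
Exponent: (0.45 − (-0.1)) = 0.5500
1/(1 + e^{-0.5500}) = 0.6341
P = 0.6341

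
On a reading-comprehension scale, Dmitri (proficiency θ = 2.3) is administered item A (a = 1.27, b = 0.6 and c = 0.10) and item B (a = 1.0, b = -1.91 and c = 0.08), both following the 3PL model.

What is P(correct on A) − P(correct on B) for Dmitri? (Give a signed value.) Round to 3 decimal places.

-0.080

P(θ) = c + (1 − c) · 1 / (1 + exp(−a(θ − b)))
P_A = 0.9069
P_B = 0.9865
P_A − P_B = -0.0797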